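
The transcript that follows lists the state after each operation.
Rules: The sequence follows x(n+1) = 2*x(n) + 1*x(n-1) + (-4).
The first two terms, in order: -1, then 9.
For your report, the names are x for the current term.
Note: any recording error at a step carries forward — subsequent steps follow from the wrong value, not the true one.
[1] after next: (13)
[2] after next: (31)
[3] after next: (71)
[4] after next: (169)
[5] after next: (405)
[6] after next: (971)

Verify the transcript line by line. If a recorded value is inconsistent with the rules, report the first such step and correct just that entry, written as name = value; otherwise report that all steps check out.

step 6, x = 975

Step 1: x = 2*(9) + (1)*(-1) + (-4) = 13 — same as recorded.
Step 2: x = 2*(13) + (1)*(9) + (-4) = 31 — checks out.
Step 3: x = 2*(31) + (1)*(13) + (-4) = 71 — confirmed correct.
Step 4: x = 2*(71) + (1)*(31) + (-4) = 169 — consistent with the transcript.
Step 5: x = 2*(169) + (1)*(71) + (-4) = 405 — no discrepancy.
Step 6: x = 2*(405) + (1)*(169) + (-4) = 975 — a discrepancy with the transcript.
So the first discrepancy is step 6, where the right value is x = 975.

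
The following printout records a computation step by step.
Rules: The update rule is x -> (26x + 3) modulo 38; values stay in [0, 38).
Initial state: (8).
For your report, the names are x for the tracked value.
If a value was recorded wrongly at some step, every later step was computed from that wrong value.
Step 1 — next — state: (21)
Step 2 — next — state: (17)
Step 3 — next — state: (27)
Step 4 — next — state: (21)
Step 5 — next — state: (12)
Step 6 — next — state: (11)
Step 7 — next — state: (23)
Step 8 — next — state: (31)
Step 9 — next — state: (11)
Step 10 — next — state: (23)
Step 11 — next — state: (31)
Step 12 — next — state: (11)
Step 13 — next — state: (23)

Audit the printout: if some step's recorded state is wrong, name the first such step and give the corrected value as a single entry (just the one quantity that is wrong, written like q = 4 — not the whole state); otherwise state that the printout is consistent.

Step 1: x = (26*8 + 3) mod 38 = 21 — no discrepancy.
Step 2: x = (26*21 + 3) mod 38 = 17 — consistent with the printout.
Step 3: x = (26*17 + 3) mod 38 = 27 — no discrepancy.
Step 4: x = (26*27 + 3) mod 38 = 21 — checks out.
Step 5: x = (26*21 + 3) mod 38 = 17 — a discrepancy with the printout.
Step 5 is the first one off; corrected, x = 17.

step 5, x = 17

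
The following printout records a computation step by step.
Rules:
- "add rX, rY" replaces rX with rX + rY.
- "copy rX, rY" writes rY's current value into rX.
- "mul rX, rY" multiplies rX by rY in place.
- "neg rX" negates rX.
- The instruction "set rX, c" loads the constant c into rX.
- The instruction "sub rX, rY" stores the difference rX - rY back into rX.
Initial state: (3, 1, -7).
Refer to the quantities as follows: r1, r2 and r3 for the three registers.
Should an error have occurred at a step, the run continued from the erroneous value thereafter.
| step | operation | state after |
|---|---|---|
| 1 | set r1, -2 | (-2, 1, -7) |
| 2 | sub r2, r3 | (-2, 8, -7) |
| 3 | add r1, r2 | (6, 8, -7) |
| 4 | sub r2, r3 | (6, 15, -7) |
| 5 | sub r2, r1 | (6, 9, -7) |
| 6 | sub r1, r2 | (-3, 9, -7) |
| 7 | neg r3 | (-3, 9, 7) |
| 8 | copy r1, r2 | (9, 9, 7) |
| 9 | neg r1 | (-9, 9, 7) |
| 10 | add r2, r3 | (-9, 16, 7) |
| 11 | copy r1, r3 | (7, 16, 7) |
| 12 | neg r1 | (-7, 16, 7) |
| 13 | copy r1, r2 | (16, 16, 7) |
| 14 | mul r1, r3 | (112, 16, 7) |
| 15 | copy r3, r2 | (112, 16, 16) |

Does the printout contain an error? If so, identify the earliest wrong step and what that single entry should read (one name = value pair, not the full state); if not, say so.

no error

step 1: r1 = -2 -> in agreement
step 2: r2 = 1 - -7 = 8 -> verified
step 3: r1 = -2 + 8 = 6 -> matches
step 4: r2 = 8 - -7 = 15 -> verified
step 5: r2 = 15 - 6 = 9 -> in agreement
step 6: r1 = 6 - 9 = -3 -> same as recorded
step 7: r3 = -(-7) = 7 -> in agreement
step 8: r1 = 9 -> matches
step 9: r1 = -(9) = -9 -> checks out
step 10: r2 = 9 + 7 = 16 -> no discrepancy
step 11: r1 = 7 -> matches
step 12: r1 = -(7) = -7 -> verified
step 13: r1 = 16 -> consistent with the printout
step 14: r1 = 16 * 7 = 112 -> in agreement
step 15: r3 = 16 -> consistent with the printout
Each recorded entry agrees with the recomputation.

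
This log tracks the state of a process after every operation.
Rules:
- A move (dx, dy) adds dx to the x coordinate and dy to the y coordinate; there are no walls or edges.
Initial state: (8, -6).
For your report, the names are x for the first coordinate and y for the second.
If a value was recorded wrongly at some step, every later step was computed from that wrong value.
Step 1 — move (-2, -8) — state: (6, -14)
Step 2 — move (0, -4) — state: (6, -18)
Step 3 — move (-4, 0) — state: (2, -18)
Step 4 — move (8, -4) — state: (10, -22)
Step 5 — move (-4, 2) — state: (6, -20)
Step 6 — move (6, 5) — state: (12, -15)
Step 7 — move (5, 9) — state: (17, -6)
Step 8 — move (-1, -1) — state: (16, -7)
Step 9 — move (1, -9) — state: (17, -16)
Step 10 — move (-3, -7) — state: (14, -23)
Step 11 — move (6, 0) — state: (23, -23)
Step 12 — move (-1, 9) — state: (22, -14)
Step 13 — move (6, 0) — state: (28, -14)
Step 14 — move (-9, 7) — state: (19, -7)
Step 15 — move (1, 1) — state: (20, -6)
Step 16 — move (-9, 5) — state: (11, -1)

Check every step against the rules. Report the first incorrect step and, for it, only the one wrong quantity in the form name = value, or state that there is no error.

step 11, x = 20

1. x = 8 + (-2) = 6, y = -6 + (-8) = -14 (agrees with the log)
2. x = 6 + (0) = 6, y = -14 + (-4) = -18 (matches)
3. x = 6 + (-4) = 2, y = -18 + (0) = -18 (checks out)
4. x = 2 + (8) = 10, y = -18 + (-4) = -22 (exactly as logged)
5. x = 10 + (-4) = 6, y = -22 + (2) = -20 (verified)
6. x = 6 + (6) = 12, y = -20 + (5) = -15 (checks out)
7. x = 12 + (5) = 17, y = -15 + (9) = -6 (confirmed correct)
8. x = 17 + (-1) = 16, y = -6 + (-1) = -7 (checks out)
9. x = 16 + (1) = 17, y = -7 + (-9) = -16 (agrees with the log)
10. x = 17 + (-3) = 14, y = -16 + (-7) = -23 (in agreement)
11. x = 14 + (6) = 20, y = -23 + (0) = -23 (the log has a different value)
Conclusion: step 11 carries the first error; the entry should be x = 20.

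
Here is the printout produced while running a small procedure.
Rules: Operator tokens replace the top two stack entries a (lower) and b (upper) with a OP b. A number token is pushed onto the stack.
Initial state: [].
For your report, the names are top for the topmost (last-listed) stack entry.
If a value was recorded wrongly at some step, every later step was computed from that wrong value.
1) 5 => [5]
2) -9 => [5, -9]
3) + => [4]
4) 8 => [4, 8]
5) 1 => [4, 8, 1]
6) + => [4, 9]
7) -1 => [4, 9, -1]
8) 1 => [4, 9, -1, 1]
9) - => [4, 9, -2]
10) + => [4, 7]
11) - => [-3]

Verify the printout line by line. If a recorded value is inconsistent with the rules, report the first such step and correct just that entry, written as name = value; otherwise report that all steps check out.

step 3, top = -4

Recomputing the run from the initial state:
step 1: [5]
step 2: [5, -9]
step 3: [-4]
step 4: [-4, 8]
step 5: [-4, 8, 1]
step 6: [-4, 9]
step 7: [-4, 9, -1]
step 8: [-4, 9, -1, 1]
step 9: [-4, 9, -2]
step 10: [-4, 7]
step 11: [-11]
The first disagreement with the printout is at step 3, where the value should be top = -4.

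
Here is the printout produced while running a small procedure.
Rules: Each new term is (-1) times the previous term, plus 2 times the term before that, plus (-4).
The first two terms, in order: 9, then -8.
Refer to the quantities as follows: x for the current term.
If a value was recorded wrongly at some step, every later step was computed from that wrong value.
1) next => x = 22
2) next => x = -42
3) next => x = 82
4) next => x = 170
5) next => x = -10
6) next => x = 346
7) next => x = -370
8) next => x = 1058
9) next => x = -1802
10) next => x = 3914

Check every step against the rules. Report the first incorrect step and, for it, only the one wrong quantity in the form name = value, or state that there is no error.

1. x = -1*(-8) + (2)*(9) + (-4) = 22 (in agreement)
2. x = -1*(22) + (2)*(-8) + (-4) = -42 (matches)
3. x = -1*(-42) + (2)*(22) + (-4) = 82 (confirmed correct)
4. x = -1*(82) + (2)*(-42) + (-4) = -170 (a discrepancy with the printout)
First incorrect step: 4; the correct value is x = -170.

step 4, x = -170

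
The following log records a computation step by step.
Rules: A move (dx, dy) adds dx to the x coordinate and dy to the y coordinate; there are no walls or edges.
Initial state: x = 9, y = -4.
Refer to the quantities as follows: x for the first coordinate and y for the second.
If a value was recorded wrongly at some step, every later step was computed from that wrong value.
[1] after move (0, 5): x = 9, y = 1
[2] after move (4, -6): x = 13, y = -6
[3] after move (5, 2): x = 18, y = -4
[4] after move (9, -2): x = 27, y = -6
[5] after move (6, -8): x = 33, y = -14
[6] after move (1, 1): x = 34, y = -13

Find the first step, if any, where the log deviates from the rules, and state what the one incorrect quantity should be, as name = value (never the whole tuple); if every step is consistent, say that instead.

step 2, y = -5

step 1: x = 9 + (0) = 9, y = -4 + (5) = 1 -> confirmed correct
step 2: x = 9 + (4) = 13, y = 1 + (-6) = -5 -> the entry is off here
So the first discrepancy is step 2, where the right value is y = -5.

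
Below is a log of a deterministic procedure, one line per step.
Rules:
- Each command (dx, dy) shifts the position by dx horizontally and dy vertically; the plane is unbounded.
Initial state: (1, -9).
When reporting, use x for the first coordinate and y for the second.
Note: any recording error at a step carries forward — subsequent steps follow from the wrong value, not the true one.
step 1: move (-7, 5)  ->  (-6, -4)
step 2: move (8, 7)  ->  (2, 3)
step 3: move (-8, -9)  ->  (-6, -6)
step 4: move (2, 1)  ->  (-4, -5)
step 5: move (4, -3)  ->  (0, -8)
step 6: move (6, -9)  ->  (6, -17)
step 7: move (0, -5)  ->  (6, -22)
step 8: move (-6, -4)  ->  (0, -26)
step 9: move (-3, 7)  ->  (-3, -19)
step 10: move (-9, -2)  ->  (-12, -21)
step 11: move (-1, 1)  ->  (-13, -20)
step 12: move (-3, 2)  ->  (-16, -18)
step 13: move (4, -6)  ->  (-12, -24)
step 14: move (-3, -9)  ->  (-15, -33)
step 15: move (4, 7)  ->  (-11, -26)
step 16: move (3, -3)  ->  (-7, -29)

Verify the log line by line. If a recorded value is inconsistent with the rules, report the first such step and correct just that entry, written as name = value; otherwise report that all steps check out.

Recomputing the run from the initial state:
step 1: x = -6, y = -4
step 2: x = 2, y = 3
step 3: x = -6, y = -6
step 4: x = -4, y = -5
step 5: x = 0, y = -8
step 6: x = 6, y = -17
step 7: x = 6, y = -22
step 8: x = 0, y = -26
step 9: x = -3, y = -19
step 10: x = -12, y = -21
step 11: x = -13, y = -20
step 12: x = -16, y = -18
step 13: x = -12, y = -24
step 14: x = -15, y = -33
step 15: x = -11, y = -26
step 16: x = -8, y = -29
The first disagreement with the log is at step 16, where the value should be x = -8.

step 16, x = -8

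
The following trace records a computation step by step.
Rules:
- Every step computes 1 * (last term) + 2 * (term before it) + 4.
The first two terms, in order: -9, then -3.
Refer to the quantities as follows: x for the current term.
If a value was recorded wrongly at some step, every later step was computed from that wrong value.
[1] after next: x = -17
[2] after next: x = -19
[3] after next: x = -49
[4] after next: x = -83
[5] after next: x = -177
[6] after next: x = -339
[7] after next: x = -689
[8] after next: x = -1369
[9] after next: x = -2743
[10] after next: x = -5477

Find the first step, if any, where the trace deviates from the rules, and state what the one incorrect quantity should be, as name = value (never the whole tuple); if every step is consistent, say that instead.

step 8, x = -1363

Recomputing the run from the initial state:
step 1: x = -17
step 2: x = -19
step 3: x = -49
step 4: x = -83
step 5: x = -177
step 6: x = -339
step 7: x = -689
step 8: x = -1363
step 9: x = -2737
step 10: x = -5459
The first disagreement with the trace is at step 8, where the value should be x = -1363.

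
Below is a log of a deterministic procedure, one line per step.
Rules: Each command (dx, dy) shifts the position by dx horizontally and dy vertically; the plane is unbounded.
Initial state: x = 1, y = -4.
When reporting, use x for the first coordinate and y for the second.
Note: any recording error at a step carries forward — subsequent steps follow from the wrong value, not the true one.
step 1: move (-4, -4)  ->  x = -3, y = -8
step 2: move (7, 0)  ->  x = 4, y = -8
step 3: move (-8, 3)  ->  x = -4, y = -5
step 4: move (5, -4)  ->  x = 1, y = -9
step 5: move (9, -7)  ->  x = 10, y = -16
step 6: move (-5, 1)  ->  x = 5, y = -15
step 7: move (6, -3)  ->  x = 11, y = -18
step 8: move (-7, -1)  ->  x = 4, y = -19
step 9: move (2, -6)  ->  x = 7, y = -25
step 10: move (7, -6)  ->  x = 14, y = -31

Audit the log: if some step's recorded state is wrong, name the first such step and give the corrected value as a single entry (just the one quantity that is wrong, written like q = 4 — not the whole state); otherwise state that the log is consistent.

step 9, x = 6

Recomputing the run from the initial state:
step 1: x = -3, y = -8
step 2: x = 4, y = -8
step 3: x = -4, y = -5
step 4: x = 1, y = -9
step 5: x = 10, y = -16
step 6: x = 5, y = -15
step 7: x = 11, y = -18
step 8: x = 4, y = -19
step 9: x = 6, y = -25
step 10: x = 13, y = -31
The first disagreement with the log is at step 9, where the value should be x = 6.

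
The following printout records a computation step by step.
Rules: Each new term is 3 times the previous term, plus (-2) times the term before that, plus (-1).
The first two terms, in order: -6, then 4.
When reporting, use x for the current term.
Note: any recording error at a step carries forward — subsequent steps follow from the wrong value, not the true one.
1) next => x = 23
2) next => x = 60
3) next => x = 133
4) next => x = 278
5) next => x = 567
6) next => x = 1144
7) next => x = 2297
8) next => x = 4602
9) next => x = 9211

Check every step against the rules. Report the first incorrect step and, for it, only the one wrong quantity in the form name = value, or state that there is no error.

1. x = 3*(4) + (-2)*(-6) + (-1) = 23 (matches)
2. x = 3*(23) + (-2)*(4) + (-1) = 60 (consistent with the printout)
3. x = 3*(60) + (-2)*(23) + (-1) = 133 (exactly as logged)
4. x = 3*(133) + (-2)*(60) + (-1) = 278 (checks out)
5. x = 3*(278) + (-2)*(133) + (-1) = 567 (same as recorded)
6. x = 3*(567) + (-2)*(278) + (-1) = 1144 (no discrepancy)
7. x = 3*(1144) + (-2)*(567) + (-1) = 2297 (confirmed correct)
8. x = 3*(2297) + (-2)*(1144) + (-1) = 4602 (agrees with the printout)
9. x = 3*(4602) + (-2)*(2297) + (-1) = 9211 (verified)
Each recorded entry agrees with the recomputation.

no error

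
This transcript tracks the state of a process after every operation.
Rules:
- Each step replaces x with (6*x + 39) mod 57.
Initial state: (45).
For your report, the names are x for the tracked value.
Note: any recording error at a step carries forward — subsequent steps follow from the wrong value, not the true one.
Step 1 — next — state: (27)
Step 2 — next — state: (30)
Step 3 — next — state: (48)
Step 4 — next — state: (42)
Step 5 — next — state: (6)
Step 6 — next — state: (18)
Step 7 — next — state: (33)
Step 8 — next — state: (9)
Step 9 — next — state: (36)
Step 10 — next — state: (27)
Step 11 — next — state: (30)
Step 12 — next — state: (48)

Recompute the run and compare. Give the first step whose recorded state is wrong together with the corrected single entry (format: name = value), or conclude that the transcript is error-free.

step 1, x = 24

Step 1: x = (6*45 + 39) mod 57 = 24 — the recorded entry deviates here.
First deviation found at step 1; the corrected entry is x = 24.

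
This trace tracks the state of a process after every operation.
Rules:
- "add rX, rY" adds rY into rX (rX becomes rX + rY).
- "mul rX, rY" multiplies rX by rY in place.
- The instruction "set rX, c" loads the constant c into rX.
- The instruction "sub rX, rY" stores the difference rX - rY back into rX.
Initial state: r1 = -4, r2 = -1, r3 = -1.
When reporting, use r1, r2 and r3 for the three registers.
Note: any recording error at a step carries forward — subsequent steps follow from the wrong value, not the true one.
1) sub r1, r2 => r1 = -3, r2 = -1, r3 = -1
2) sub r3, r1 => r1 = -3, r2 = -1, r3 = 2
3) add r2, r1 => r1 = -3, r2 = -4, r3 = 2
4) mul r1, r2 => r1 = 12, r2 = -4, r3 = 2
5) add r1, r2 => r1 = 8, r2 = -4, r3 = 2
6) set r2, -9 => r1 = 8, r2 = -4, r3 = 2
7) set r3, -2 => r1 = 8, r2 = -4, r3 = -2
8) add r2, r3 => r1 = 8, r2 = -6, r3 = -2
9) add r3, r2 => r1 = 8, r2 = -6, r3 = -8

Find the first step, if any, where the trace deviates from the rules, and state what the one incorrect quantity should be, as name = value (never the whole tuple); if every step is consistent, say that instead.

Step 1: r1 = -4 - -1 = -3 — same as recorded.
Step 2: r3 = -1 - -3 = 2 — consistent with the trace.
Step 3: r2 = -1 + -3 = -4 — confirmed correct.
Step 4: r1 = -3 * -4 = 12 — checks out.
Step 5: r1 = 12 + -4 = 8 — checks out.
Step 6: r2 = -9 — the trace disagrees here.
Conclusion: step 6 carries the first error; the entry should be r2 = -9.

step 6, r2 = -9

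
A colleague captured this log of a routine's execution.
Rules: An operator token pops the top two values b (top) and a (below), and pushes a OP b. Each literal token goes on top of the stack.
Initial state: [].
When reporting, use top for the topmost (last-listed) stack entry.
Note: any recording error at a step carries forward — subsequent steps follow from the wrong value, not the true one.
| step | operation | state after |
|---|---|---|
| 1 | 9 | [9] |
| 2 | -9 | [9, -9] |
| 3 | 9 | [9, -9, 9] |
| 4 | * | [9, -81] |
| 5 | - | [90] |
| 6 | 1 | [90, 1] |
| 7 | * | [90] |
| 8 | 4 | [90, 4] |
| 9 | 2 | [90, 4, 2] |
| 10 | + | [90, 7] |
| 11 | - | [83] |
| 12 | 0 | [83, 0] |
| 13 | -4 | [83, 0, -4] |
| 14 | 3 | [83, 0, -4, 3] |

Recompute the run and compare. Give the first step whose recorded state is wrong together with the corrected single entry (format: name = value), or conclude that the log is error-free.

step 10, top = 6

Recomputing the run from the initial state:
step 1: [9]
step 2: [9, -9]
step 3: [9, -9, 9]
step 4: [9, -81]
step 5: [90]
step 6: [90, 1]
step 7: [90]
step 8: [90, 4]
step 9: [90, 4, 2]
step 10: [90, 6]
step 11: [84]
step 12: [84, 0]
step 13: [84, 0, -4]
step 14: [84, 0, -4, 3]
The first disagreement with the log is at step 10, where the value should be top = 6.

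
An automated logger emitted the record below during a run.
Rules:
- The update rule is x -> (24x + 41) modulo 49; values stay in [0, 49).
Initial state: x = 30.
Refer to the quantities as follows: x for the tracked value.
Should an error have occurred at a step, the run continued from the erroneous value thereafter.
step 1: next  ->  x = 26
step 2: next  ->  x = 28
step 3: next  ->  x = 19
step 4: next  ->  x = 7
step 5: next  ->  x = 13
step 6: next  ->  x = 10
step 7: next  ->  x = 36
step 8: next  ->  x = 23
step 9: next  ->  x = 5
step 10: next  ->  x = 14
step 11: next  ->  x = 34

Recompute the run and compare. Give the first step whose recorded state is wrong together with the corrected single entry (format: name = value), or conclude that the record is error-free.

step 3, x = 27

step 1: x = (24*30 + 41) mod 49 = 26 -> consistent with the record
step 2: x = (24*26 + 41) mod 49 = 28 -> checks out
step 3: x = (24*28 + 41) mod 49 = 27 -> the recorded entry deviates here
The earliest wrong entry is at step 3: it should read x = 27.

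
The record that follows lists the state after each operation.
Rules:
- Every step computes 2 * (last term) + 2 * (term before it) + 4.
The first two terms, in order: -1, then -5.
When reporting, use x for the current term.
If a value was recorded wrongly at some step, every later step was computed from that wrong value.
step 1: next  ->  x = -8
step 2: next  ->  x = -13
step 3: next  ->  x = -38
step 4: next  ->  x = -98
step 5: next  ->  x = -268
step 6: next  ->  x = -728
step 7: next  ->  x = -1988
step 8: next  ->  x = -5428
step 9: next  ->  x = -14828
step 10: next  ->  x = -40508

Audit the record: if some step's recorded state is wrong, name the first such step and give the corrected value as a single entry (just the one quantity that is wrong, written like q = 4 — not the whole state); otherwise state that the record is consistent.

step 1: x = 2*(-5) + (2)*(-1) + (4) = -8 -> confirmed correct
step 2: x = 2*(-8) + (2)*(-5) + (4) = -22 -> a discrepancy with the record
Step 2 is the first one off; corrected, x = -22.

step 2, x = -22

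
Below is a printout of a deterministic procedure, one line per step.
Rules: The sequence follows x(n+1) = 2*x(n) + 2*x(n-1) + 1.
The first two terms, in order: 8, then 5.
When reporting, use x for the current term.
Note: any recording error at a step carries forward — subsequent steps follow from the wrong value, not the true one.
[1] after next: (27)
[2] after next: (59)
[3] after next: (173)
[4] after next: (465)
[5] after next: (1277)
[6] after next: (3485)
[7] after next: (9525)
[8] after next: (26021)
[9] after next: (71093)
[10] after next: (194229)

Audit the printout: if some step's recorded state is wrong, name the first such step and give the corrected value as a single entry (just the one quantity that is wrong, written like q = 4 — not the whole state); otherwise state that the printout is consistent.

step 2, x = 65

1. x = 2*(5) + (2)*(8) + (1) = 27 (no discrepancy)
2. x = 2*(27) + (2)*(5) + (1) = 65 (the printout has a different value)
Conclusion: step 2 carries the first error; the entry should be x = 65.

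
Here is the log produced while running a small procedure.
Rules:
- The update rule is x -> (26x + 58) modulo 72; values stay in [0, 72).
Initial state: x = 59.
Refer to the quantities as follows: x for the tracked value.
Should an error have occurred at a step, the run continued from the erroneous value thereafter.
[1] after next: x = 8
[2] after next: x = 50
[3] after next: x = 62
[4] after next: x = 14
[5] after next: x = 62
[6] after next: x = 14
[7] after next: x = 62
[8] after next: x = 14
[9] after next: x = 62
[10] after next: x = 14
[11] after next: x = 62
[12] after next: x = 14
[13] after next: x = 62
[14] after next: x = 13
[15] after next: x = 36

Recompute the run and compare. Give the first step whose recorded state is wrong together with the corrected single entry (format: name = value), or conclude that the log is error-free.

step 14, x = 14

Step 1: x = (26*59 + 58) mod 72 = 8 — in agreement.
Step 2: x = (26*8 + 58) mod 72 = 50 — confirmed correct.
Step 3: x = (26*50 + 58) mod 72 = 62 — consistent with the log.
Step 4: x = (26*62 + 58) mod 72 = 14 — confirmed correct.
Step 5: x = (26*14 + 58) mod 72 = 62 — exactly as logged.
Step 6: x = (26*62 + 58) mod 72 = 14 — agrees with the log.
Step 7: x = (26*14 + 58) mod 72 = 62 — in agreement.
Step 8: x = (26*62 + 58) mod 72 = 14 — agrees with the log.
Step 9: x = (26*14 + 58) mod 72 = 62 — agrees with the log.
Step 10: x = (26*62 + 58) mod 72 = 14 — in agreement.
Step 11: x = (26*14 + 58) mod 72 = 62 — exactly as logged.
Step 12: x = (26*62 + 58) mod 72 = 14 — no discrepancy.
Step 13: x = (26*14 + 58) mod 72 = 62 — confirmed correct.
Step 14: x = (26*62 + 58) mod 72 = 14 — first mismatch against the log.
Conclusion: step 14 carries the first error; the entry should be x = 14.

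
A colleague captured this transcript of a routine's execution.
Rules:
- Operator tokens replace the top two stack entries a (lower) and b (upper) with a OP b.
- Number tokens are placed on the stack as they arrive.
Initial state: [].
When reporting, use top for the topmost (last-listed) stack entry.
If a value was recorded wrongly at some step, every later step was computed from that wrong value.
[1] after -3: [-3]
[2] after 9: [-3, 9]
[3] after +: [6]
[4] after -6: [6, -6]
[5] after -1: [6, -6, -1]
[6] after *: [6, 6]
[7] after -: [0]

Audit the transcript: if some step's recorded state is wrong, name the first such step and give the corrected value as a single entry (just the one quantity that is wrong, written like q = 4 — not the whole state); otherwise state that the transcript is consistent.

Recomputing the run from the initial state:
step 1: [-3]
step 2: [-3, 9]
step 3: [6]
step 4: [6, -6]
step 5: [6, -6, -1]
step 6: [6, 6]
step 7: [0]
This matches the transcript at every step.

no error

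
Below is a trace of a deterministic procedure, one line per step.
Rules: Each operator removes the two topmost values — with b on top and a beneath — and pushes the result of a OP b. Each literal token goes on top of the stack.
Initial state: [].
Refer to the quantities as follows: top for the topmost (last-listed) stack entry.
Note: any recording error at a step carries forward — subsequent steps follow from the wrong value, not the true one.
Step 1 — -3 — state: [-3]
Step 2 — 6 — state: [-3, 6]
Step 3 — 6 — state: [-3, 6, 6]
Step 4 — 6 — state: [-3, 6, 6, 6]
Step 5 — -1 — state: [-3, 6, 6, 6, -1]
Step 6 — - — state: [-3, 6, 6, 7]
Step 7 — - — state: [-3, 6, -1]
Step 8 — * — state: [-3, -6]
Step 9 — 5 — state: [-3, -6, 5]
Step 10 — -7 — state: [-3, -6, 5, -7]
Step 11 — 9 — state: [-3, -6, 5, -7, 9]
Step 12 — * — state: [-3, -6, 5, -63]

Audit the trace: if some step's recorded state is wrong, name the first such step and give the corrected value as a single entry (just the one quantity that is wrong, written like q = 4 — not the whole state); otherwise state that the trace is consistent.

1. push -3: top = -3 (verified)
2. push 6: top = 6 (verified)
3. push 6: top = 6 (same as recorded)
4. push 6: top = 6 (confirmed correct)
5. push -1: top = -1 (agrees with the trace)
6. 6 - -1 = 7 (consistent with the trace)
7. 6 - 7 = -1 (agrees with the trace)
8. 6 * -1 = -6 (confirmed correct)
9. push 5: top = 5 (agrees with the trace)
10. push -7: top = -7 (consistent with the trace)
11. push 9: top = 9 (matches)
12. -7 * 9 = -63 (consistent with the trace)
All entries verified; no error found.

no error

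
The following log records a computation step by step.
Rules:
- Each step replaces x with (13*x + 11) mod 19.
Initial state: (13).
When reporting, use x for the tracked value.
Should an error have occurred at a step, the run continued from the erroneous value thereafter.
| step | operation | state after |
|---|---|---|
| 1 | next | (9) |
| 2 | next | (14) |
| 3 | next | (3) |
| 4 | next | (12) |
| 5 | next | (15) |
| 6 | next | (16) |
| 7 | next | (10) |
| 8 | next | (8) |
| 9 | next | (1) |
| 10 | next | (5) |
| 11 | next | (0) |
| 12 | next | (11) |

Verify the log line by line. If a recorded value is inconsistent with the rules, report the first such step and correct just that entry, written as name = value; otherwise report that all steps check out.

step 1: x = (13*13 + 11) mod 19 = 9 -> checks out
step 2: x = (13*9 + 11) mod 19 = 14 -> same as recorded
step 3: x = (13*14 + 11) mod 19 = 3 -> agrees with the log
step 4: x = (13*3 + 11) mod 19 = 12 -> confirmed correct
step 5: x = (13*12 + 11) mod 19 = 15 -> agrees with the log
step 6: x = (13*15 + 11) mod 19 = 16 -> in agreement
step 7: x = (13*16 + 11) mod 19 = 10 -> confirmed correct
step 8: x = (13*10 + 11) mod 19 = 8 -> same as recorded
step 9: x = (13*8 + 11) mod 19 = 1 -> no discrepancy
step 10: x = (13*1 + 11) mod 19 = 5 -> exactly as logged
step 11: x = (13*5 + 11) mod 19 = 0 -> in agreement
step 12: x = (13*0 + 11) mod 19 = 11 -> matches
All steps check out; nothing to correct.

no error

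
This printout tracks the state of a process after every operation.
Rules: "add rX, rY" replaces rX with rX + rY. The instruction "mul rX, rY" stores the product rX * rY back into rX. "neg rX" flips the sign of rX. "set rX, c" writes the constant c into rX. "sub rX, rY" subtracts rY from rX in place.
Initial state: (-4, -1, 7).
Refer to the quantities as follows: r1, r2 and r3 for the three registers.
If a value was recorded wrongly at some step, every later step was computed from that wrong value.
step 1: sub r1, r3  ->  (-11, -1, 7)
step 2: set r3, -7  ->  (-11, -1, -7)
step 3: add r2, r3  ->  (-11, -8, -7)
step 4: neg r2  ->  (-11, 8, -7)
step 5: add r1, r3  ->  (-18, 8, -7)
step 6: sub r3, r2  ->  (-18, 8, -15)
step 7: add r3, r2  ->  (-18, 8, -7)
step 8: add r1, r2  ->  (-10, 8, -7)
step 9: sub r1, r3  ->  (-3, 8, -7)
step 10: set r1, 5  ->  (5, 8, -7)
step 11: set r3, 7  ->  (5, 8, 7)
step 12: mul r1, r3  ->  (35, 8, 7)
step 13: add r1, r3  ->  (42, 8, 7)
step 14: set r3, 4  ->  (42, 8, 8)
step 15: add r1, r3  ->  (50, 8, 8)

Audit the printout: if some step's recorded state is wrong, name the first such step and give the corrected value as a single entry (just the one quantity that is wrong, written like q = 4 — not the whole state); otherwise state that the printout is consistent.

step 14, r3 = 4

1. r1 = -4 - 7 = -11 (confirmed correct)
2. r3 = -7 (consistent with the printout)
3. r2 = -1 + -7 = -8 (exactly as logged)
4. r2 = -(-8) = 8 (in agreement)
5. r1 = -11 + -7 = -18 (in agreement)
6. r3 = -7 - 8 = -15 (in agreement)
7. r3 = -15 + 8 = -7 (exactly as logged)
8. r1 = -18 + 8 = -10 (in agreement)
9. r1 = -10 - -7 = -3 (same as recorded)
10. r1 = 5 (in agreement)
11. r3 = 7 (no discrepancy)
12. r1 = 5 * 7 = 35 (in agreement)
13. r1 = 35 + 7 = 42 (exactly as logged)
14. r3 = 4 (this is not what the printout shows)
The audit stops at step 14: the recorded entry is wrong and should be r3 = 4.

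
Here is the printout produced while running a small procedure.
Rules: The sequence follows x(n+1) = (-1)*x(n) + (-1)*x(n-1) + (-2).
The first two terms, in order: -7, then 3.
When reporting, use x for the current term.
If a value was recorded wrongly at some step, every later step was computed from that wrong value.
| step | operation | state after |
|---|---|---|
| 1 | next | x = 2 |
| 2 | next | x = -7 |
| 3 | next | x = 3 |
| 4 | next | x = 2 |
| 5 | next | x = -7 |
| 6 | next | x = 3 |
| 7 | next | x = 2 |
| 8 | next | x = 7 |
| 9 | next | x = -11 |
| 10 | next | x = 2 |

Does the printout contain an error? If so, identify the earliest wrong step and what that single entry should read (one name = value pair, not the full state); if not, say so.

step 8, x = -7

Recomputing the run from the initial state:
step 1: x = 2
step 2: x = -7
step 3: x = 3
step 4: x = 2
step 5: x = -7
step 6: x = 3
step 7: x = 2
step 8: x = -7
step 9: x = 3
step 10: x = 2
The first disagreement with the printout is at step 8, where the value should be x = -7.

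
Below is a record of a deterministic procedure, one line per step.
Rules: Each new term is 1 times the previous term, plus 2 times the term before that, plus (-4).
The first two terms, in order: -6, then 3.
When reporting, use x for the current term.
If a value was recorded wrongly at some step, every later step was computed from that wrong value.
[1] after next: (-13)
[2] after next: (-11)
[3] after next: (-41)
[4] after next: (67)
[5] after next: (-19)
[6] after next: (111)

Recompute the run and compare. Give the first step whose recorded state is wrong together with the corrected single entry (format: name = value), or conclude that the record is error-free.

1. x = 1*(3) + (2)*(-6) + (-4) = -13 (agrees with the record)
2. x = 1*(-13) + (2)*(3) + (-4) = -11 (confirmed correct)
3. x = 1*(-11) + (2)*(-13) + (-4) = -41 (checks out)
4. x = 1*(-41) + (2)*(-11) + (-4) = -67 (not what was recorded)
The earliest wrong entry is at step 4: it should read x = -67.

step 4, x = -67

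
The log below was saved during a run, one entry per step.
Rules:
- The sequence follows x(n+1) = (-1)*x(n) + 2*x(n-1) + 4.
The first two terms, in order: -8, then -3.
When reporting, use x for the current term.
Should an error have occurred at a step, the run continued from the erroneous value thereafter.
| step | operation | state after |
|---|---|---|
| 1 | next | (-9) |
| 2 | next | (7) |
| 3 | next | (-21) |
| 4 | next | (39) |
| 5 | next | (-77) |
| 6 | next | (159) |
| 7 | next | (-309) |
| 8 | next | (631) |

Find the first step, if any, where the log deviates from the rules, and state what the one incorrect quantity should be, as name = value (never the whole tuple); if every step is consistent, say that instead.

Step 1: x = -1*(-3) + (2)*(-8) + (4) = -9 — same as recorded.
Step 2: x = -1*(-9) + (2)*(-3) + (4) = 7 — exactly as logged.
Step 3: x = -1*(7) + (2)*(-9) + (4) = -21 — verified.
Step 4: x = -1*(-21) + (2)*(7) + (4) = 39 — in agreement.
Step 5: x = -1*(39) + (2)*(-21) + (4) = -77 — checks out.
Step 6: x = -1*(-77) + (2)*(39) + (4) = 159 — in agreement.
Step 7: x = -1*(159) + (2)*(-77) + (4) = -309 — confirmed correct.
Step 8: x = -1*(-309) + (2)*(159) + (4) = 631 — verified.
All entries verified; no error found.

no error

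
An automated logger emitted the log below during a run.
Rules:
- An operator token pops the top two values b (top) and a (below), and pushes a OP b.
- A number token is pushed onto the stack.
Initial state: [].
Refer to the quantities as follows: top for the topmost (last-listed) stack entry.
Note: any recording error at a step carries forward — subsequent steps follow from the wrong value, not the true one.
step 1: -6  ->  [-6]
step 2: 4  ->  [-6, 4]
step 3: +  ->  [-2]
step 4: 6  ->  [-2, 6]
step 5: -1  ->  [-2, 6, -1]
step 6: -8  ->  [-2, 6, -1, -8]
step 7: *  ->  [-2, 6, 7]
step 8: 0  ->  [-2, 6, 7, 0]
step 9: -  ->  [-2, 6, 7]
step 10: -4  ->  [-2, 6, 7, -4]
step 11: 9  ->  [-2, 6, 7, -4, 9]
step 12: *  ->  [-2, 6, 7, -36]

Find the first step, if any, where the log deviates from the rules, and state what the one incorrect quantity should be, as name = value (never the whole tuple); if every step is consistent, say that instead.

step 7, top = 8

Recomputing the run from the initial state:
step 1: [-6]
step 2: [-6, 4]
step 3: [-2]
step 4: [-2, 6]
step 5: [-2, 6, -1]
step 6: [-2, 6, -1, -8]
step 7: [-2, 6, 8]
step 8: [-2, 6, 8, 0]
step 9: [-2, 6, 8]
step 10: [-2, 6, 8, -4]
step 11: [-2, 6, 8, -4, 9]
step 12: [-2, 6, 8, -36]
The first disagreement with the log is at step 7, where the value should be top = 8.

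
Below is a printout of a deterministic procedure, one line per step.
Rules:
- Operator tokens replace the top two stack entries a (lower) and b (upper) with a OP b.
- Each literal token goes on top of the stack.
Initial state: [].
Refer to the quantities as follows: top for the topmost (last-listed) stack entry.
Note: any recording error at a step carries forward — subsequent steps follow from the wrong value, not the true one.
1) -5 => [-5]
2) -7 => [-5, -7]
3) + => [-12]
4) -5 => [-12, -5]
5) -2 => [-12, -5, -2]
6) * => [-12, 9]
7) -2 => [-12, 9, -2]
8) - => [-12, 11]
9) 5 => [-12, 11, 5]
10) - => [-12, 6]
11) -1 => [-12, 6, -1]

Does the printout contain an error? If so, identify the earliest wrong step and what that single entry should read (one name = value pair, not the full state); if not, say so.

step 6, top = 10

Recomputing the run from the initial state:
step 1: [-5]
step 2: [-5, -7]
step 3: [-12]
step 4: [-12, -5]
step 5: [-12, -5, -2]
step 6: [-12, 10]
step 7: [-12, 10, -2]
step 8: [-12, 12]
step 9: [-12, 12, 5]
step 10: [-12, 7]
step 11: [-12, 7, -1]
The first disagreement with the printout is at step 6, where the value should be top = 10.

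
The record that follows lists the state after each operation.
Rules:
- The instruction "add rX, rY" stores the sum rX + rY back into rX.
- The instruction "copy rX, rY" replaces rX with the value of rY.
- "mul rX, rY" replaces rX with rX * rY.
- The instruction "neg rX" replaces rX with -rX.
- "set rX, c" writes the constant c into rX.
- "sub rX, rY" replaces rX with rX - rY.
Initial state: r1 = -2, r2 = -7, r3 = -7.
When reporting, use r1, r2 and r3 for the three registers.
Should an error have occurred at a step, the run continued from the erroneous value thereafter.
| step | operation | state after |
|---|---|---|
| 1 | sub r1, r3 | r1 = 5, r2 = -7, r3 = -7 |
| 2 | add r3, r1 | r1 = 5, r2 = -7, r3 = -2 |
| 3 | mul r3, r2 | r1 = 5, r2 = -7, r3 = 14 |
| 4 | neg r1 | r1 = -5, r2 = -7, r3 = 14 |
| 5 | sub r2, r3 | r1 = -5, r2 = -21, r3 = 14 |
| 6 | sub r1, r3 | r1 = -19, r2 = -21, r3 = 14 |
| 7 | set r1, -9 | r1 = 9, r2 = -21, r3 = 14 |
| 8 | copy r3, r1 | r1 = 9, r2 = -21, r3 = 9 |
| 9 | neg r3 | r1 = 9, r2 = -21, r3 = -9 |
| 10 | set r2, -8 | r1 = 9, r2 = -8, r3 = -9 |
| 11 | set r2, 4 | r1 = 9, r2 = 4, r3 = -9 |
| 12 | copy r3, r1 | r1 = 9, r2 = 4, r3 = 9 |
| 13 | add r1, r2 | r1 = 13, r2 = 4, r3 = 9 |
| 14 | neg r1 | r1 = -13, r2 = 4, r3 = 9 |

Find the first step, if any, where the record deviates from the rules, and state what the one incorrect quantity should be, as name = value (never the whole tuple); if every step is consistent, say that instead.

1. r1 = -2 - -7 = 5 (matches)
2. r3 = -7 + 5 = -2 (consistent with the record)
3. r3 = -2 * -7 = 14 (no discrepancy)
4. r1 = -(5) = -5 (exactly as logged)
5. r2 = -7 - 14 = -21 (exactly as logged)
6. r1 = -5 - 14 = -19 (confirmed correct)
7. r1 = -9 (this is not what the record shows)
Step 7 is the first one off; corrected, r1 = -9.

step 7, r1 = -9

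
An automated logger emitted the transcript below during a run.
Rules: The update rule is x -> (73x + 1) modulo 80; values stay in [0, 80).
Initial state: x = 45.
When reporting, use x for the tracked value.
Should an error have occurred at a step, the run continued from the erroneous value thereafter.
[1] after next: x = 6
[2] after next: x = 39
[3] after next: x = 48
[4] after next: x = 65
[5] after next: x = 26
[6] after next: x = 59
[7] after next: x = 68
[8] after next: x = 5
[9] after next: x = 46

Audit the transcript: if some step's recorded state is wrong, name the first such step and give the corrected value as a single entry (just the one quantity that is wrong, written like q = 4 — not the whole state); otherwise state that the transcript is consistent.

Recomputing the run from the initial state:
step 1: x = 6
step 2: x = 39
step 3: x = 48
step 4: x = 65
step 5: x = 26
step 6: x = 59
step 7: x = 68
step 8: x = 5
step 9: x = 46
This matches the transcript at every step.

no error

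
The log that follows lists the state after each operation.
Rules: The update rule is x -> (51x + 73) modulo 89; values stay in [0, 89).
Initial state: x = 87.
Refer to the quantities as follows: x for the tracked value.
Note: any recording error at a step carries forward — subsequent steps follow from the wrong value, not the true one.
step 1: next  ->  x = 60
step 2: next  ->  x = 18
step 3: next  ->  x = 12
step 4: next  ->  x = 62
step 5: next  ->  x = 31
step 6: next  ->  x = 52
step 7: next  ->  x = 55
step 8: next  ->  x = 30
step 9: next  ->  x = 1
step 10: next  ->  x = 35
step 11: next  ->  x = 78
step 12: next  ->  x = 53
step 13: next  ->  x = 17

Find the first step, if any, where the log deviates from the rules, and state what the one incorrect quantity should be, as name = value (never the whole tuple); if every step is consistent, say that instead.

Recomputing the run from the initial state:
step 1: x = 60
step 2: x = 18
step 3: x = 12
step 4: x = 62
step 5: x = 31
step 6: x = 52
step 7: x = 55
step 8: x = 30
step 9: x = 1
step 10: x = 35
step 11: x = 78
step 12: x = 46
step 13: x = 16
The first disagreement with the log is at step 12, where the value should be x = 46.

step 12, x = 46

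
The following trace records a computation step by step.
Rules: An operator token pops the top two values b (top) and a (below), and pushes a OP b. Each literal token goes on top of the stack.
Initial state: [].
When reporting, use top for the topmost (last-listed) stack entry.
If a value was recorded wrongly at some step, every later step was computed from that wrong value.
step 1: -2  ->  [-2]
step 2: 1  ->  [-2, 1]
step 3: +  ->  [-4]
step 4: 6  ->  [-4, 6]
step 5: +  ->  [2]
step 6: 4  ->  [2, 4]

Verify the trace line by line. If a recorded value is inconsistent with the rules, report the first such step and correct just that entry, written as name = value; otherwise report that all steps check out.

step 3, top = -1

1. push -2: top = -2 (agrees with the trace)
2. push 1: top = 1 (confirmed correct)
3. -2 + 1 = -1 (a discrepancy with the trace)
So the first discrepancy is step 3, where the right value is top = -1.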